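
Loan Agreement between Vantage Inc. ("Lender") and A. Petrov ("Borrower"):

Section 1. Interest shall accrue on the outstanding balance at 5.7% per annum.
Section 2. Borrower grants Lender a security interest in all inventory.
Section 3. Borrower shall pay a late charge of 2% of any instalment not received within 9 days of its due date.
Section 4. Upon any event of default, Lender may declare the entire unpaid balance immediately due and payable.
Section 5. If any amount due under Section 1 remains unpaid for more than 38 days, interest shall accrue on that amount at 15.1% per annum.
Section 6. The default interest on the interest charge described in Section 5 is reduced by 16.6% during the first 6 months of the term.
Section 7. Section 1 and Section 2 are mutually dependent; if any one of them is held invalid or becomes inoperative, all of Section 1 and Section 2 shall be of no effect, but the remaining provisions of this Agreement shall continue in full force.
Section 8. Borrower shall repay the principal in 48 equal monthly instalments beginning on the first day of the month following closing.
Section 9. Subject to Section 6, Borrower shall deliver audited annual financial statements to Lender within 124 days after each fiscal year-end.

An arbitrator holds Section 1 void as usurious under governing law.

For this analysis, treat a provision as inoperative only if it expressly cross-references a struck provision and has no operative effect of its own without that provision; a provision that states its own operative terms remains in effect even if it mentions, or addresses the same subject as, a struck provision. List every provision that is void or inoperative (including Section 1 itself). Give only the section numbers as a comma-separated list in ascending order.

Section 1 is struck. Section 5 has no operative effect of its own apart from Section 1 and is therefore inoperative. Section 6 has no operative effect of its own apart from Section 5 and is therefore inoperative. Section 9 mentions Section 6 but its own obligation stands independently of Section 6, so Section 9 is not affected. Section 7 declares Section 1 and Section 2 mutually dependent; since one of them has fallen, all of them are of no effect. That brings down Section 2 as well. The remainder continues in force under Section 7. Section 3, Section 4, Section 7, Section 8, and Section 9 remain in effect.

1, 2, 5, 6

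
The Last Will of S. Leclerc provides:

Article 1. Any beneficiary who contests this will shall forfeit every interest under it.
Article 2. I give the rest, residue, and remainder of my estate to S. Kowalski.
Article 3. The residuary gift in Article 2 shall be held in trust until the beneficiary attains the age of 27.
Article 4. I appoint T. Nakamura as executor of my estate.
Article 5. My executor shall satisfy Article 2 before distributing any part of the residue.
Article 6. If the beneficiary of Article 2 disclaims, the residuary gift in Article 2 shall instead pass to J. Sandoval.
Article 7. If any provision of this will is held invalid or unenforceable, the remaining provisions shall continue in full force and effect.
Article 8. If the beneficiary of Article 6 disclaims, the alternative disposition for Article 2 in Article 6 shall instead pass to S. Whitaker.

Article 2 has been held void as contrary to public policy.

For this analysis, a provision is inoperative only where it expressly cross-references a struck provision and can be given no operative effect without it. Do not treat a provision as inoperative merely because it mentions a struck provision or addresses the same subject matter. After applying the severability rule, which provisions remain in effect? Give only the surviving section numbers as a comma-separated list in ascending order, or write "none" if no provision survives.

Article 2 is struck. Article 3 has no operative effect of its own apart from Article 2 and is therefore inoperative. Article 5 has no operative effect of its own apart from Article 2 and is therefore inoperative. Article 6 merely fixes the alternative disposition for Article 2; with Article 2 gone it has nothing to operate on and falls away. Article 8 merely fixes the alternative disposition for Article 6; with Article 6 gone it has nothing to operate on and falls away. Article 7 is a severability clause and preserves every provision that can still be given independent effect. Article 1, Article 4, and Article 7 remain in effect.

1, 4, 7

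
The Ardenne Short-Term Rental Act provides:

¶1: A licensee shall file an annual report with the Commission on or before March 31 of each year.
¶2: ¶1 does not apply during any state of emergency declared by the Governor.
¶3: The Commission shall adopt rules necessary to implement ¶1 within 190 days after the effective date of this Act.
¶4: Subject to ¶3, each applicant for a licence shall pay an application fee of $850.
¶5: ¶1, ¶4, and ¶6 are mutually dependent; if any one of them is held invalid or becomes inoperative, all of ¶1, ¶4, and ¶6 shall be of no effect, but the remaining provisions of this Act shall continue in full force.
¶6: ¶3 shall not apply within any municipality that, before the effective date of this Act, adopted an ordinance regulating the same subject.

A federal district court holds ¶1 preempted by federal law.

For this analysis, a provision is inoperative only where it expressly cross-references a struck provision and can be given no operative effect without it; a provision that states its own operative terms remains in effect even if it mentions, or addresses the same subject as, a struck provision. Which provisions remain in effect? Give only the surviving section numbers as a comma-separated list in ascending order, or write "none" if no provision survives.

¶1 is struck. The only function of ¶2 is the emergency suspension of ¶1, so it cannot stand once ¶1 is removed. ¶3 operates only by reference to ¶1, so it falls with ¶1. ¶6 merely fixes the local-preemption carve-out from ¶3; with ¶3 gone it has nothing to operate on and falls away. ¶5 declares ¶1, ¶4, and ¶6 mutually dependent; since one of them has fallen, all of them are of no effect. That brings down ¶4 as well. The remainder continues in force under ¶5. Only ¶5 remains in effect.

5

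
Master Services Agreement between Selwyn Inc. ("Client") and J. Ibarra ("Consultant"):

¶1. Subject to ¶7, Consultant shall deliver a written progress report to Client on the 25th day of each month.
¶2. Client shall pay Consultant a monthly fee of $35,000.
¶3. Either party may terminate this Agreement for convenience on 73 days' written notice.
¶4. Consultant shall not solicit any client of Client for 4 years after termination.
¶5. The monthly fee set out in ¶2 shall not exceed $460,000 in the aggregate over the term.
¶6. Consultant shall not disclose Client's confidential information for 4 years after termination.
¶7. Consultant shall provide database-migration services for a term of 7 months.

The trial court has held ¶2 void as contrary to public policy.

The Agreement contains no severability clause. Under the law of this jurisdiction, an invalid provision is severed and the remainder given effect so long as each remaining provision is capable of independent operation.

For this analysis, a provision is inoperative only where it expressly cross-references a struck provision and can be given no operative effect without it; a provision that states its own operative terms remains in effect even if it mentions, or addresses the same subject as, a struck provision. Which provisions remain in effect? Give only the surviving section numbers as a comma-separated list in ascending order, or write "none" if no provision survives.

1, 3, 4, 6, 7

¶2 is struck. ¶5 does nothing except set the aggregate cap on the monthly fee by reference to ¶2; with ¶2 gone it has no independent effect and is inoperative. Under the stated default rule, only provisions that cannot operate independently fall away; the rest are enforced. That leaves ¶1, ¶3, ¶4, ¶6, and ¶7 in effect.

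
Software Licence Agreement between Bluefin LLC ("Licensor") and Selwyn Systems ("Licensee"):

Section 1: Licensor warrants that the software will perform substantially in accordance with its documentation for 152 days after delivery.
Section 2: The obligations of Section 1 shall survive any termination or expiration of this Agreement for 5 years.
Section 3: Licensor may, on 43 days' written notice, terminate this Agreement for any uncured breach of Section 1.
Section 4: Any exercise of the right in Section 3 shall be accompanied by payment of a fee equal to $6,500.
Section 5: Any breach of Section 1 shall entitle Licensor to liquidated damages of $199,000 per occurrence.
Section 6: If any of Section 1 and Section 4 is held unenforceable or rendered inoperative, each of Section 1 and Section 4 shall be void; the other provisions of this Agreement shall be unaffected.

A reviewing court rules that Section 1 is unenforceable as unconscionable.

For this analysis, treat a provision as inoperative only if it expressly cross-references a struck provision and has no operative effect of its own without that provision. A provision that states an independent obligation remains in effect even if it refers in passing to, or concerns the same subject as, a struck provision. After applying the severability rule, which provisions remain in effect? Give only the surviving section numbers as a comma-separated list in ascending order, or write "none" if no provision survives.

6

Section 1 is struck. The only function of Section 2 is the survival period for Section 1, so it cannot stand once Section 1 is removed. Section 3 merely fixes the termination right for breach of Section 1; with Section 1 gone it has nothing to operate on and falls away. Section 5 operates only by reference to Section 1, so it falls with Section 1. Section 4 merely fixes the exercise fee for Section 3; with Section 3 gone it has nothing to operate on and falls away. Section 6 declares Section 1 and Section 4 mutually dependent; since one of them has fallen, all of them are of no effect. The remainder continues in force under Section 6. Only Section 6 remains in effect.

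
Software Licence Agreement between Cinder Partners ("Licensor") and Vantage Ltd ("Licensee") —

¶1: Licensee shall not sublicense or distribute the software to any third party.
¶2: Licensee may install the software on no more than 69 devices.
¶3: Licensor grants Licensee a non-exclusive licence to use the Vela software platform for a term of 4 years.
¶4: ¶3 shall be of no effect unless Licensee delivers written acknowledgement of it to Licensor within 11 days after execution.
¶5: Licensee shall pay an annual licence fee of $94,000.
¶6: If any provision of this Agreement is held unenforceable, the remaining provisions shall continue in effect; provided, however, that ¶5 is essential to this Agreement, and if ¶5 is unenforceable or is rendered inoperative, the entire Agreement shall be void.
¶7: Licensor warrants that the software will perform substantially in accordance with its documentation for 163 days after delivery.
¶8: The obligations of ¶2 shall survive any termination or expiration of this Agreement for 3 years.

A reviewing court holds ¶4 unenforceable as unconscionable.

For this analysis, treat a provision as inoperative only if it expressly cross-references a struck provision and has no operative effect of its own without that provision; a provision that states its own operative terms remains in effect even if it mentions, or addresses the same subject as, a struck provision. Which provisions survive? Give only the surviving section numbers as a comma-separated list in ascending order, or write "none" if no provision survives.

¶4 is struck. No other provision's operative terms depend on ¶4. ¶6 makes ¶5 an essential term, but ¶5 is unaffected, so the severability proviso in ¶6 preserves the remaining provisions. The provisions still in force are ¶1, ¶2, ¶3, ¶5, ¶6, ¶7, and ¶8.

1, 2, 3, 5, 6, 7, 8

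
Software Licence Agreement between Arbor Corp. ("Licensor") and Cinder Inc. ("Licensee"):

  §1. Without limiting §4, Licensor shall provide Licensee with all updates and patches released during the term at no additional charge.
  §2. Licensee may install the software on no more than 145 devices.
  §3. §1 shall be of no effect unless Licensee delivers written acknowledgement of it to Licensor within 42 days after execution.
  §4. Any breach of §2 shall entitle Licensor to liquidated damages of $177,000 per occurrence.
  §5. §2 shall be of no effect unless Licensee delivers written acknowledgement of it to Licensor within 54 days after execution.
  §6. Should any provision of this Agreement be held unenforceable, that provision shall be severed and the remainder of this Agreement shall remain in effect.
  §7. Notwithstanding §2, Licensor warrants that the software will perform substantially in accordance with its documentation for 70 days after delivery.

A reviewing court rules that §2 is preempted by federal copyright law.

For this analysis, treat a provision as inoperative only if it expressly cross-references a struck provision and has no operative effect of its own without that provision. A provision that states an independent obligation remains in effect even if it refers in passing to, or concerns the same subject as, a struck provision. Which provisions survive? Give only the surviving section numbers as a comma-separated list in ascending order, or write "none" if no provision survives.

§2 is struck. The whole of §4 is the liquidated-damages amount, defined by reference to §2, so §4 cannot stand once §2 is removed. §5 merely fixes the acknowledgement condition for §2; with §2 gone it has nothing to operate on and falls away. §1 mentions §4 but its own obligation stands independently of §4, so §1 is not affected. §7 mentions §2 but its own obligation stands independently of §2, so §7 is not affected. §6 is a severability clause and preserves every provision that can still be given independent effect. That leaves §1, §3, §6, and §7 in effect.

1, 3, 6, 7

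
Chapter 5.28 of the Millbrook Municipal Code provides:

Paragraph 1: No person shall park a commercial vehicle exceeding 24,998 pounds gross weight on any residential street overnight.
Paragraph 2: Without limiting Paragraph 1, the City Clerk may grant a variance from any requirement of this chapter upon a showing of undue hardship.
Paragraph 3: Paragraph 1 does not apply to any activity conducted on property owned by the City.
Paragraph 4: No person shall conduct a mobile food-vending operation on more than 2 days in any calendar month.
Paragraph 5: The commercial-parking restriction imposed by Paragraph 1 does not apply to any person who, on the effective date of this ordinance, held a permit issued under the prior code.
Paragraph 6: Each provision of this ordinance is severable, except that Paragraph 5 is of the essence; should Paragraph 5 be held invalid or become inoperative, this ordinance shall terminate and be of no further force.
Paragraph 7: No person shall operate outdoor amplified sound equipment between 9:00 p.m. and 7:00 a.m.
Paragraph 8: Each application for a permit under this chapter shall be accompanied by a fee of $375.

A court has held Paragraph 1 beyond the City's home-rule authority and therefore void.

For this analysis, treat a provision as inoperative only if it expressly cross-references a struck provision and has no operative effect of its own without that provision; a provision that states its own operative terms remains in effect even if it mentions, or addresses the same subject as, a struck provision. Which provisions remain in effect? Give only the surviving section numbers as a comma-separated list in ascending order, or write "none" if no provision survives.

none

Paragraph 1 is struck. Paragraph 3 operates only by reference to Paragraph 1, so it falls with Paragraph 1. The only function of Paragraph 5 is the grandfather exemption from Paragraph 1, so it cannot stand once Paragraph 1 is removed. Paragraph 6 makes Paragraph 5 an essential term, and Paragraph 5 has been rendered inoperative by the cascade; under Paragraph 6, the entire ordinance is therefore void. No provision of the ordinance survives.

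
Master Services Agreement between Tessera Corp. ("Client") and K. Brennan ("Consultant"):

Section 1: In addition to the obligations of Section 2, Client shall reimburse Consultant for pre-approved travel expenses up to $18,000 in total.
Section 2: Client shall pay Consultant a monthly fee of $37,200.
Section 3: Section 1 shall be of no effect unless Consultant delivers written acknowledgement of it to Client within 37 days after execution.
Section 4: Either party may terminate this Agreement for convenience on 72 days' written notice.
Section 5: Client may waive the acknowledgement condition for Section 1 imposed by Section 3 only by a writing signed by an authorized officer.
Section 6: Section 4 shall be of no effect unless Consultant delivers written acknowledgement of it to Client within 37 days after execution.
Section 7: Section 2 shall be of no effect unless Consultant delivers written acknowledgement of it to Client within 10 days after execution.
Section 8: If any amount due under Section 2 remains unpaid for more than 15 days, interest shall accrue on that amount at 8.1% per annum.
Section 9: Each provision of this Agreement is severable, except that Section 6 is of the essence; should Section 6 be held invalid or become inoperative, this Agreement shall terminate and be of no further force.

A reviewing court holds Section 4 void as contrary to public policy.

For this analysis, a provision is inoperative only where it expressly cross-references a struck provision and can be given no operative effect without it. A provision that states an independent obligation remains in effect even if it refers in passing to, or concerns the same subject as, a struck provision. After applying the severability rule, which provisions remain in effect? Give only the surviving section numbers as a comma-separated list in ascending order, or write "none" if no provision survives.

none

Section 4 is struck. Section 6 operates only by reference to Section 4, so it falls with Section 4. Section 9 makes Section 6 an essential term, and Section 6 has been rendered inoperative by the cascade; under Section 9, the entire Agreement is therefore void. No provision of the Agreement survives.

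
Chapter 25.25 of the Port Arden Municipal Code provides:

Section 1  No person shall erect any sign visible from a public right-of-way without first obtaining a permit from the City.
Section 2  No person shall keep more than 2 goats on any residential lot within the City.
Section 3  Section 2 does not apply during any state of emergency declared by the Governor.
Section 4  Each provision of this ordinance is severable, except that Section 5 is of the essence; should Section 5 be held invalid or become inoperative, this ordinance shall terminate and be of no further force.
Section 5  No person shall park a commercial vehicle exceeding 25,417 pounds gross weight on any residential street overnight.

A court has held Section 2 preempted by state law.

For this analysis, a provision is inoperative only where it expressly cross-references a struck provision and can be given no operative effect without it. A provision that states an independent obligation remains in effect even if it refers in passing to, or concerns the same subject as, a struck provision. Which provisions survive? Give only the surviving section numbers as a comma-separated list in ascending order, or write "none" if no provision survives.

Section 2 is struck. Section 3 has no operative effect of its own apart from Section 2 and is therefore inoperative. Section 4 makes Section 5 an essential term, but Section 5 is unaffected, so the severability proviso in Section 4 preserves the remaining provisions. The provisions still in force are Section 1, Section 4, and Section 5.

1, 4, 5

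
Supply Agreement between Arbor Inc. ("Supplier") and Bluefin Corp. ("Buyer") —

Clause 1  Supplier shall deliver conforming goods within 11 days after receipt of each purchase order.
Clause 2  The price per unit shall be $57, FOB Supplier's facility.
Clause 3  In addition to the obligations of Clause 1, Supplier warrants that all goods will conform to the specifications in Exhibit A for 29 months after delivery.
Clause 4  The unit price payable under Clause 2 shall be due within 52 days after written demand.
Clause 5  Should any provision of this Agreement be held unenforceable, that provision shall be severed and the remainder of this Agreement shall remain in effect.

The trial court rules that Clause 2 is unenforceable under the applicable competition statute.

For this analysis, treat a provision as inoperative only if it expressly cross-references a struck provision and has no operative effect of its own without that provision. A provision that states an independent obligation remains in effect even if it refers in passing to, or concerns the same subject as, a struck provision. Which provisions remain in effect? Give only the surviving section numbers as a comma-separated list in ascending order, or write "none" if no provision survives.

Clause 2 is struck. Clause 4 does nothing except set the payment deadline for the unit price by reference to Clause 2; with Clause 2 gone it has no independent effect and is inoperative. Under the severability clause in Clause 5, the remaining provisions continue in force. Clause 1, Clause 3, and Clause 5 remain in effect.

1, 3, 5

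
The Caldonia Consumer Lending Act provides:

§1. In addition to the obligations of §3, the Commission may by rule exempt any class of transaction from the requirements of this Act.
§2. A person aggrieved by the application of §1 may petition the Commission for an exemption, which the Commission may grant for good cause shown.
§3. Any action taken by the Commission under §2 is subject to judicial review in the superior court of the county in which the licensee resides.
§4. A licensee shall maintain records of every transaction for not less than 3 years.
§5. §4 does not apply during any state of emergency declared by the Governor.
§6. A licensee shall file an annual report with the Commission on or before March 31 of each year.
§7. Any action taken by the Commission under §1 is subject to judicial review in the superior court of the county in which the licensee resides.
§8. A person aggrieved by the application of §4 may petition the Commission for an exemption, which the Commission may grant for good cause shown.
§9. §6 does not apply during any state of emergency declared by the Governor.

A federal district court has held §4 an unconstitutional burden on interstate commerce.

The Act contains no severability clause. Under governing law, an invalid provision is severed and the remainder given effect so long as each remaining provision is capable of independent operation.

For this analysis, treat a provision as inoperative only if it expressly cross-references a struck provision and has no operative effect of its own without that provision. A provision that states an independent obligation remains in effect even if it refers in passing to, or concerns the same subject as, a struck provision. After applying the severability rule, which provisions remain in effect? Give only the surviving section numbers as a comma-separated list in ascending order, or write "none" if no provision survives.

1, 2, 3, 6, 7, 9

§4 is struck. §5 has no operative effect of its own apart from §4 and is therefore inoperative. The only function of §8 is the exemption procedure for §4, so it cannot stand once §4 is removed. Under the stated default rule, only provisions that cannot operate independently fall away; the rest are enforced. §1, §2, §3, §6, §7, and §9 remain in effect.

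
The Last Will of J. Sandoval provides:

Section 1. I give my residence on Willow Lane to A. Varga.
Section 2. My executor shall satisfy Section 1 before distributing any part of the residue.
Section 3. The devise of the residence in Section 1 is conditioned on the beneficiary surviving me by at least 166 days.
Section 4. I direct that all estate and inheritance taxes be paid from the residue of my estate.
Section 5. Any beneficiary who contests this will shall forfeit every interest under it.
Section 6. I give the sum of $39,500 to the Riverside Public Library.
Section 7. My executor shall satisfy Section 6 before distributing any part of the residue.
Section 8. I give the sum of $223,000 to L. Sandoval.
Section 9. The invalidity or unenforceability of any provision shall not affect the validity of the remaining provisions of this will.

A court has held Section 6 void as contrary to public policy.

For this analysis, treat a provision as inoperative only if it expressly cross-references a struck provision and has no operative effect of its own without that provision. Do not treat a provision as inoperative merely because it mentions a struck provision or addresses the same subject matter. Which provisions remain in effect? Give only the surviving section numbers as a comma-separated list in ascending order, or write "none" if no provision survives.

1, 2, 3, 4, 5, 8, 9

Section 6 is struck. Section 7 merely fixes the priority direction for Section 6; with Section 6 gone it has nothing to operate on and falls away. Section 9 is a severability clause and preserves every provision that can still be given independent effect. That leaves Section 1, Section 2, Section 3, Section 4, Section 5, Section 8, and Section 9 in effect.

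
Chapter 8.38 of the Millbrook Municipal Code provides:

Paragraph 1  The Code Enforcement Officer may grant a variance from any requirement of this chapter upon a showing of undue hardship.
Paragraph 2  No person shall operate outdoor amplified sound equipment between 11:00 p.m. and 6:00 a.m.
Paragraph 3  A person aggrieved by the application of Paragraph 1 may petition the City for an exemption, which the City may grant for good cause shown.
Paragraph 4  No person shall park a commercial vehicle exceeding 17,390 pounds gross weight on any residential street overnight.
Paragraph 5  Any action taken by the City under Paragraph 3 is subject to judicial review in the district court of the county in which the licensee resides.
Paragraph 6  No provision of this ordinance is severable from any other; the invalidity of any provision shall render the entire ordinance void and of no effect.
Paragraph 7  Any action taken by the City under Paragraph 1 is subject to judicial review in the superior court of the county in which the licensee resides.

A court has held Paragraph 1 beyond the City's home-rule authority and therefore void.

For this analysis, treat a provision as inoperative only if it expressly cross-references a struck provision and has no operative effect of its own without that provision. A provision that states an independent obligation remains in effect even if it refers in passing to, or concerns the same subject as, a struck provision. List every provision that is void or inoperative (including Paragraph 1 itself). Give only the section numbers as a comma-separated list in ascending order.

Paragraph 1 is struck. Paragraph 3 merely fixes the exemption procedure for Paragraph 1; with Paragraph 1 gone it has nothing to operate on and falls away. Paragraph 7 has no operative effect of its own apart from Paragraph 1 and is therefore inoperative. Paragraph 5 operates only by reference to Paragraph 3, so it falls with Paragraph 3. Paragraph 6 provides that the ordinance is not severable, so the invalidity of any one provision voids the entire ordinance. No provision of the ordinance survives.

1, 2, 3, 4, 5, 6, 7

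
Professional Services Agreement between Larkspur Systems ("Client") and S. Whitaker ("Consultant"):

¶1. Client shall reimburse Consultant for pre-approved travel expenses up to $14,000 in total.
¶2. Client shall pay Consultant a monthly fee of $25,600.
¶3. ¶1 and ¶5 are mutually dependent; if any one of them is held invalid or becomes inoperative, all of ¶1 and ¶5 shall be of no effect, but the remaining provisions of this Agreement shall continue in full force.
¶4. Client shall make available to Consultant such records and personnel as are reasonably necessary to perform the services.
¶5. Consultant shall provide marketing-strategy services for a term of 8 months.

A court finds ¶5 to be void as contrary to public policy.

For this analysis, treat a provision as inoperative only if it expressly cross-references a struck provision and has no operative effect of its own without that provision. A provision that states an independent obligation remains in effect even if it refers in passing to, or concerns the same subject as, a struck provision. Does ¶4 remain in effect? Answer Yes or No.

Yes

¶5 is struck. No other provision's operative terms depend on ¶5. ¶3 declares ¶1 and ¶5 mutually dependent; since one of them has fallen, all of them are of no effect. That brings down ¶1 as well. The remainder continues in force under ¶3. That leaves ¶2, ¶3, and ¶4 in effect. ¶4 is among the surviving provisions, so the answer is yes.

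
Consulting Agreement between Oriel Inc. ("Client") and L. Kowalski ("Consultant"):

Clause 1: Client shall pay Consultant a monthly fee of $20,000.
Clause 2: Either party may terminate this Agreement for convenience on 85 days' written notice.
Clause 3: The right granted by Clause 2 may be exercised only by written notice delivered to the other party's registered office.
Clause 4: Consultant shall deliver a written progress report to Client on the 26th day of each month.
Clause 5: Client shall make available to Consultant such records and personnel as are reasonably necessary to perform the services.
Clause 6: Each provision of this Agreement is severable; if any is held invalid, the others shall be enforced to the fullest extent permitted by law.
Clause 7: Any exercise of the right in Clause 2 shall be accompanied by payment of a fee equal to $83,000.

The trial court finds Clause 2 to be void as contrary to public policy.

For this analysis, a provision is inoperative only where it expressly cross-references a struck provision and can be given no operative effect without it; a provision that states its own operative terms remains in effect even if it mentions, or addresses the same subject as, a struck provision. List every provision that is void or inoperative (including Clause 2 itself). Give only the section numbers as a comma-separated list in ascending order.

2, 3, 7

Clause 2 is struck. Clause 3 operates only by reference to Clause 2, so it falls with Clause 2. Clause 7 operates only by reference to Clause 2, so it falls with Clause 2. Clause 6 is a severability clause and preserves every provision that can still be given independent effect. Clause 1, Clause 4, Clause 5, and Clause 6 remain in effect.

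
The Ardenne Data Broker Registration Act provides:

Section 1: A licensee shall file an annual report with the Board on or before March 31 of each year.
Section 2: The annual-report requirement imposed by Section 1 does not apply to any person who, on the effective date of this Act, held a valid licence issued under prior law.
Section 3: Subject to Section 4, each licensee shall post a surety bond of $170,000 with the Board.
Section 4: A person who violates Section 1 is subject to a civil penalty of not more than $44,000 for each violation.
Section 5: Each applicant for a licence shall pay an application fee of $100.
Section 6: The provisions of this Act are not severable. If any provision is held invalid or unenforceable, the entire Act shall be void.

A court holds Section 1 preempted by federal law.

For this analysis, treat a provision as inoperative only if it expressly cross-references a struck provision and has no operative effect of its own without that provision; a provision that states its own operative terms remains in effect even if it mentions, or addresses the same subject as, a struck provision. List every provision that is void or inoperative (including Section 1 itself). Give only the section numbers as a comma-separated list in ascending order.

Section 1 is struck. Section 2 operates only by reference to Section 1, so it falls with Section 1. Section 4 merely fixes the civil penalty for violating Section 1; with Section 1 gone it has nothing to operate on and falls away. Section 6 provides that the Act is not severable, so the invalidity of any one provision voids the entire Act. No provision of the Act survives.

1, 2, 3, 4, 5, 6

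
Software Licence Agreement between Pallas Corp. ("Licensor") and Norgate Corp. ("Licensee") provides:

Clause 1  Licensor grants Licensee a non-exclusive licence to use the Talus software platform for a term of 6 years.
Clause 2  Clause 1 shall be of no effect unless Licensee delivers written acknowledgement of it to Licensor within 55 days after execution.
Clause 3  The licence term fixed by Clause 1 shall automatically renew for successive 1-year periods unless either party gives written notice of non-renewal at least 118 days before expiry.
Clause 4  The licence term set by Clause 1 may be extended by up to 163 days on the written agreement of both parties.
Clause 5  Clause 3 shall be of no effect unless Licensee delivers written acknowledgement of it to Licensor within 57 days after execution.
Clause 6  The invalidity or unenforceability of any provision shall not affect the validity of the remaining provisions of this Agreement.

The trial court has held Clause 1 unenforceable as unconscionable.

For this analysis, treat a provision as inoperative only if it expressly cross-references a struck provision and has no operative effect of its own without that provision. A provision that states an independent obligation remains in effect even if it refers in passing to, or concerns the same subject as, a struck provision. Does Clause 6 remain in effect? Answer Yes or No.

Yes

Clause 1 is struck. The only function of Clause 2 is the acknowledgement condition for Clause 1, so it cannot stand once Clause 1 is removed. Clause 3 operates only by reference to Clause 1, so it falls with Clause 1. Clause 4 operates only by reference to Clause 1, so it falls with Clause 1. Clause 5 merely fixes the acknowledgement condition for Clause 3; with Clause 3 gone it has nothing to operate on and falls away. Under the severability clause in Clause 6, the remaining provisions continue in force. Only Clause 6 remains in effect. Clause 6 is among the surviving provisions, so the answer is yes.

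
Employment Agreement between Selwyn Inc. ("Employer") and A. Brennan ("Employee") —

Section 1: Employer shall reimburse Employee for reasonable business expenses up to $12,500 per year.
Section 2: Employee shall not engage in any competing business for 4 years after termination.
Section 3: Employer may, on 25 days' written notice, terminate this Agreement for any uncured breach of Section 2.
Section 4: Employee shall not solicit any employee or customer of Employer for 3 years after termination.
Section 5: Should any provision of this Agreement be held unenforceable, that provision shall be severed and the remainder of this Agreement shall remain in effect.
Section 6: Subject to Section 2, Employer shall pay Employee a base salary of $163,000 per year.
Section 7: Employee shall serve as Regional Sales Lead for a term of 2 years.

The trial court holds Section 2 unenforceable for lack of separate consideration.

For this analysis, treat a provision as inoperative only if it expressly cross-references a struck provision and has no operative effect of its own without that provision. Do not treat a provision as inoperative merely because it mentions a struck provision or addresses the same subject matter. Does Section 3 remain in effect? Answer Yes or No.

Section 2 is struck. Section 3 has no operative effect of its own apart from Section 2 and is therefore inoperative. Section 6 mentions Section 2 but its own obligation stands independently of Section 2, so Section 6 is not affected. Section 5 is a severability clause and preserves every provision that can still be given independent effect. That leaves Section 1, Section 4, Section 5, Section 6, and Section 7 in effect. Section 3 is among the inoperative provisions, so the answer is no.

No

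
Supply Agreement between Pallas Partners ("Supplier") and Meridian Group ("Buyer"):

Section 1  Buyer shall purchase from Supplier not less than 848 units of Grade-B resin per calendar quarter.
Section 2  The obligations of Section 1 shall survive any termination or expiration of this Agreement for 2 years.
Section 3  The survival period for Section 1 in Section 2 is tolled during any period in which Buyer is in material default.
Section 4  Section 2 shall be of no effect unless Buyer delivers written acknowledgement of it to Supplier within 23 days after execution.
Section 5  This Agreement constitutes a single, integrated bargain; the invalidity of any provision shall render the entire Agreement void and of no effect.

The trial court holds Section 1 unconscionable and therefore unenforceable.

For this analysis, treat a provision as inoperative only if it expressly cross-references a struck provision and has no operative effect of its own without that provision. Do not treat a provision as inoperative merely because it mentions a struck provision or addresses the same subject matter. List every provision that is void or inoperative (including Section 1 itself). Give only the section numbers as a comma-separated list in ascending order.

1, 2, 3, 4, 5

Section 1 is struck. Section 2 has no operative effect of its own apart from Section 1 and is therefore inoperative. Section 3 operates only by reference to Section 2, so it falls with Section 2. Section 4 operates only by reference to Section 2, so it falls with Section 2. Section 5 provides that the Agreement is not severable, so the invalidity of any one provision voids the entire Agreement. No provision of the Agreement survives.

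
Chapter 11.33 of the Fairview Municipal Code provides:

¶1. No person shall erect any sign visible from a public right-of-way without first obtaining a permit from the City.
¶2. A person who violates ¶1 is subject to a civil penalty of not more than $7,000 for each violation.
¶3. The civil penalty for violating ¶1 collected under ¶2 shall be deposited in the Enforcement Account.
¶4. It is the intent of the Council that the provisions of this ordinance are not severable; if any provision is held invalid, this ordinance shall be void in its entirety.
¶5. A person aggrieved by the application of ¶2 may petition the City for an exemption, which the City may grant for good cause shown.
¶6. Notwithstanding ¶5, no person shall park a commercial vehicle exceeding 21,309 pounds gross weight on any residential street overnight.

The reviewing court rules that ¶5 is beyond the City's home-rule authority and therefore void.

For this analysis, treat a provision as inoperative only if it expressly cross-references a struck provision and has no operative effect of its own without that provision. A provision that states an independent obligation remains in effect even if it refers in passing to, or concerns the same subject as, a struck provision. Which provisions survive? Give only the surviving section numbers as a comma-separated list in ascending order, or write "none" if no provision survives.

¶5 is struck. Nothing else in the ordinance is defined by reference to ¶5. ¶4 provides that the ordinance is not severable, so the invalidity of any one provision voids the entire ordinance. No provision of the ordinance survives.

none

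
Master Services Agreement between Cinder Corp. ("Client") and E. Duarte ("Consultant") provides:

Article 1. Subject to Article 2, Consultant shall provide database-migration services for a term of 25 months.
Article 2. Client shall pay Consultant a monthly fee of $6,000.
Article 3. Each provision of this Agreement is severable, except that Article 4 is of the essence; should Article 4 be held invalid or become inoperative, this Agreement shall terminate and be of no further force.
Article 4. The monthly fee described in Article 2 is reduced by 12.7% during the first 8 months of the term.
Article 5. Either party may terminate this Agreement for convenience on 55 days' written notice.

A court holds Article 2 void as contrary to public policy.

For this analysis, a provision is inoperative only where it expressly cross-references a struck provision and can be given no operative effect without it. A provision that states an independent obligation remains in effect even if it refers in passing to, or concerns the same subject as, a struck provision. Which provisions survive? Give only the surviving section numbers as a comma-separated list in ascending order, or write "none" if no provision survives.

none

Article 2 is struck. Article 4 has no operative effect of its own apart from Article 2 and is therefore inoperative. Article 3 makes Article 4 an essential term, and Article 4 has been rendered inoperative by the cascade; under Article 3, the entire Agreement is therefore void. No provision of the Agreement survives.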